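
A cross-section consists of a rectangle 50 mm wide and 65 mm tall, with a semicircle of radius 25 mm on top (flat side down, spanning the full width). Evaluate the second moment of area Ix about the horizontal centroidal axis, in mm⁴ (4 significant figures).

Treat the section as a set of non-overlapping primitives; coordinates are from the bounding-box lower-left.
Rectangular body: 50 × 65, A = 3 250 mm², y = 32.5 mm, Ī = 1 144 271 mm⁴.
Semicircular cap: semicircle r = 25, A = 981.748 mm², y = 75.6103 mm, Ī = 42873.8 mm⁴.
Centroid: ȳ = ΣA·y / ΣA = 42.5014 mm.
Transfer each piece to the horizontal centroidal axis using Ī + A·d² with d = y − 42.5014:
  rectangular body: d = -10.0014 mm → contributes +1 469 363 mm⁴
  semicircular cap: d = 33.1089 mm → contributes +1 119 066 mm⁴
Total I = 2 588 429 mm⁴.

Ix ≈ 2.588 × 10⁶ mm⁴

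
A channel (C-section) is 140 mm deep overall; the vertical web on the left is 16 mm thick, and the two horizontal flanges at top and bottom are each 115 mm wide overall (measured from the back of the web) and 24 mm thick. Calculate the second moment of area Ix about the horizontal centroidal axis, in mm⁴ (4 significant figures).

Ix ≈ 1.987 × 10⁷ mm⁴

Split into non-overlapping primitives; take the origin at the lower-left of the bounding box.
Web: 16 × 140, A = 2 240 mm², y = 70 mm, Ī = 3 658 667 mm⁴.
Top flange (beyond web): 99 × 24, A = 2 376 mm², y = 128 mm, Ī = 114 048 mm⁴.
Bottom flange (beyond web): 99 × 24, A = 2 376 mm², y = 12 mm, Ī = 114 048 mm⁴.
By symmetry the centroid is at mid-height, ȳ = 70 mm.
Transfer each piece to the horizontal centroidal axis using Ī + A·d² with d = y − 70:
  web: d = 0 mm → contributes +3 658 667 mm⁴
  top flange (beyond web): d = 58 mm → contributes +8 106 912 mm⁴
  bottom flange (beyond web): d = -58 mm → contributes +8 106 912 mm⁴
Total I = 19 872 491 mm⁴.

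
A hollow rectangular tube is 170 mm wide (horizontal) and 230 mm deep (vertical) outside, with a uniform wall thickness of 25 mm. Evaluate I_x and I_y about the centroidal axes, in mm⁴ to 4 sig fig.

Treat the section as a set of non-overlapping primitives; coordinates are from the bounding-box lower-left.
Outer rectangle: 170 × 230, A = 39 100 mm², y = 115 mm, Ī = 172 365 833 mm⁴.
Inner void (subtracted): 120 × 180, A = 21 600 mm², y = 115 mm, Ī = 58 320 000 mm⁴.
By symmetry the centroid is at mid-height, ȳ = 115 mm.
All pieces are centred on the centroidal x-axis, so I = ΣĪ (holes subtracted) = 114 045 833 mm⁴.
Repeating about the centroidal y-axis gives I_y = 68 245 833 mm⁴.

I_x ≈ 1.140 × 10⁸ mm⁴, I_y ≈ 6.825 × 10⁷ mm⁴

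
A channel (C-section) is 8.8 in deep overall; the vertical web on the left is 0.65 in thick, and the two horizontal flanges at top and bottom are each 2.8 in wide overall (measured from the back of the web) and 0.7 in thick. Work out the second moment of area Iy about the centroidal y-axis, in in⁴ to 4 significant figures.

Decompose the section into non-overlapping parts with the origin at the bottom-left of its bounding rectangle.
Web: 0.65 × 8.8, A = 5.72 in², x = 0.325 in, Ī = 0.201392 in⁴.
Top flange (beyond web): 2.15 × 0.7, A = 1.505 in², x = 1.725 in, Ī = 0.579739 in⁴.
Bottom flange (beyond web): 2.15 × 0.7, A = 1.505 in², x = 1.725 in, Ī = 0.579739 in⁴.
Centroid: x̄ = ΣA·x / ΣA = 0.807703 in.
Transfer each piece to the centroidal y-axis using Ī + A·d² with d = x − 0.807703:
  web: d = -0.482703 in → contributes +1.53417 in⁴
  top flange (beyond web): d = 0.917297 in → contributes +1.8461 in⁴
  bottom flange (beyond web): d = 0.917297 in → contributes +1.8461 in⁴
Total I = 5.22636 in⁴.

Iy ≈ 5.226 in⁴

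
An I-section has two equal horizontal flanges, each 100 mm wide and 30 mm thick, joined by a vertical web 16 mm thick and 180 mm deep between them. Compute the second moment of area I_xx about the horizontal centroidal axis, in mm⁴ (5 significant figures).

Break the section into simple shapes (no overlaps), measuring from the bottom-left corner of the bounding box.
Bottom flange: 100 × 30, A = 3 000 mm², y = 15 mm, Ī = 225 000 mm⁴.
Web: 16 × 180, A = 2 880 mm², y = 120 mm, Ī = 7 776 000 mm⁴.
Top flange: 100 × 30, A = 3 000 mm², y = 225 mm, Ī = 225 000 mm⁴.
By symmetry the centroid is at mid-height, ȳ = 120 mm.
Transfer each piece to the horizontal centroidal axis using Ī + A·d² with d = y − 120:
  bottom flange: d = -105 mm → contributes +33 300 000 mm⁴
  web: d = 0 mm → contributes +7 776 000 mm⁴
  top flange: d = 105 mm → contributes +33 300 000 mm⁴
Total I = 74 376 000 mm⁴.

I_xx ≈ 7.4376 × 10⁷ mm⁴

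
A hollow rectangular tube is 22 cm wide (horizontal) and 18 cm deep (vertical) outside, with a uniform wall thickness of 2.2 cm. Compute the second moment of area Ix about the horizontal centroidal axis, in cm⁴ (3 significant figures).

Break the section into simple shapes (no overlaps), measuring from the bottom-left corner of the bounding box.
Outer rectangle: 22 × 18, A = 396 cm², y = 9 cm, Ī = 10 692 cm⁴.
Inner void (subtracted): 17.6 × 13.6, A = 239.36 cm², y = 9 cm, Ī = 3689.3 cm⁴.
By symmetry the centroid is at mid-height, ȳ = 9 cm.
All pieces are centred on the horizontal centroidal axis, so I = ΣĪ (holes subtracted) = 7002.7 cm⁴.

Ix ≈ 7000 cm⁴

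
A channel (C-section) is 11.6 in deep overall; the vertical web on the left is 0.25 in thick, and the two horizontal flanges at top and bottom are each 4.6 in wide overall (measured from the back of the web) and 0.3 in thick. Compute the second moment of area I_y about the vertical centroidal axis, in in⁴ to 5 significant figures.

I_y ≈ 11.398 in⁴

Treat the section as a set of non-overlapping primitives; coordinates are from the bounding-box lower-left.
Web: 0.25 × 11.6, A = 2.9 in², x = 0.125 in, Ī = 0.01510417 in⁴.
Top flange (beyond web): 4.35 × 0.3, A = 1.305 in², x = 2.425 in, Ī = 2.057822 in⁴.
Bottom flange (beyond web): 4.35 × 0.3, A = 1.305 in², x = 2.425 in, Ī = 2.057822 in⁴.
Centroid: x̄ = ΣA·x / ΣA = 1.214474 in.
Transfer each piece to the vertical centroidal axis using Ī + A·d² with d = x − 1.214474:
  web: d = -1.089474 in → contributes +3.457268 in⁴
  top flange (beyond web): d = 1.210526 in → contributes +3.970135 in⁴
  bottom flange (beyond web): d = 1.210526 in → contributes +3.970135 in⁴
Total I = 11.39754 in⁴.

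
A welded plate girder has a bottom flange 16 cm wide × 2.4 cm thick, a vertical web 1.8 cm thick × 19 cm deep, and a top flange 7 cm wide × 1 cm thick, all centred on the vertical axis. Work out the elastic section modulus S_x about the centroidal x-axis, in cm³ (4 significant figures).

Split into non-overlapping primitives; take the origin at the lower-left of the bounding box.
Bottom plate: 16 × 2.4, A = 38.4 cm², y = 1.2 cm, Ī = 18.432 cm⁴.
Web plate: 1.8 × 19, A = 34.2 cm², y = 11.9 cm, Ī = 1028.85 cm⁴.
Top plate: 7 × 1, A = 7 cm², y = 21.9 cm, Ī = 0.583333 cm⁴.
Centroid: ȳ = ΣA·y / ΣA = 7.61759 cm.
Transfer each piece to the centroidal x-axis using Ī + A·d² with d = y − 7.61759:
  bottom plate: d = -6.41759 cm → contributes +1599.95 cm⁴
  web plate: d = 4.28241 cm → contributes +1656.05 cm⁴
  top plate: d = 14.2824 cm → contributes +1428.49 cm⁴
Total I = 4684.49 cm⁴.
Extreme fibre distance c = 14.7824 cm; S = I/c = 316.896 cm³.

S_x ≈ 316.9 cm³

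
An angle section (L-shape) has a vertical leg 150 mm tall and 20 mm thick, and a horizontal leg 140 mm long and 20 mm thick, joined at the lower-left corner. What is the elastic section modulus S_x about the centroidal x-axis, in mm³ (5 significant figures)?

Decompose the section into non-overlapping parts with the origin at the bottom-left of its bounding rectangle.
Vertical leg: 20 × 150, A = 3 000 mm², y = 75 mm, Ī = 5 625 000 mm⁴.
Horizontal leg (remainder): 120 × 20, A = 2 400 mm², y = 10 mm, Ī = 80 000 mm⁴.
Centroid: ȳ = ΣA·y / ΣA = 46.11111 mm.
Transfer each piece to the centroidal x-axis using Ī + A·d² with d = y − 46.11111:
  vertical leg: d = 28.88889 mm → contributes +8 128 704 mm⁴
  horizontal leg (remainder): d = -36.11111 mm → contributes +3 209 630 mm⁴
Total I = 11 338 333 mm⁴.
Extreme fibre distance c = 103.8889 mm; S = I/c = 109 139 mm³.

S_x ≈ 1.0914 × 10⁵ mm³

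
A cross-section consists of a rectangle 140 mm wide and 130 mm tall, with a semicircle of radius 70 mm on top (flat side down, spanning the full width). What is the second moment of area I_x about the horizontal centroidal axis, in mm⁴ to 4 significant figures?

Decompose the section into non-overlapping parts with the origin at the bottom-left of its bounding rectangle.
Rectangular body: 140 × 130, A = 18 200 mm², y = 65 mm, Ī = 25 631 667 mm⁴.
Semicircular cap: semicircle r = 70, A = 7696.9 mm², y = 159.709 mm, Ī = 2 635 265 mm⁴.
Centroid: ȳ = ΣA·y / ΣA = 93.1487 mm.
Transfer each piece to the horizontal centroidal axis using Ī + A·d² with d = y − 93.1487:
  rectangular body: d = -28.1487 mm → contributes +40 052 470 mm⁴
  semicircular cap: d = 66.5602 mm → contributes +36 734 520 mm⁴
Total I = 76 786 991 mm⁴.

I_x ≈ 7.679 × 10⁷ mm⁴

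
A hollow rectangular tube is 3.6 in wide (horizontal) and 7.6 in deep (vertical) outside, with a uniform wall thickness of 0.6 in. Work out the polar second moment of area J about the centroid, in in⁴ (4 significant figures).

J ≈ 101.4 in⁴

Break the section into simple shapes (no overlaps), measuring from the bottom-left corner of the bounding box.
Outer rectangle: 3.6 × 7.6, A = 27.36 in², y = 3.8 in, Ī = 131.693 in⁴.
Inner void (subtracted): 2.4 × 6.4, A = 15.36 in², y = 3.8 in, Ī = 52.4288 in⁴.
By symmetry the centroid is at mid-height, ȳ = 3.8 in.
All pieces are centred on the centroidal x-axis, so I = ΣĪ (holes subtracted) = 79.264 in⁴.
Repeating about the centroidal y-axis gives I_y = 22.176 in⁴.
Polar second moment: J = I_x + I_y = 101.44 in⁴.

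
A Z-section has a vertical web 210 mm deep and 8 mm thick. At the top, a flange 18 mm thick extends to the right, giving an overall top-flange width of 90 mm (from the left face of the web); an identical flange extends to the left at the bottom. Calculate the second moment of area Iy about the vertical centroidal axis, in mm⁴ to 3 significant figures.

Decompose the section into non-overlapping parts with the origin at the bottom-left of its bounding rectangle.
Web: 8 × 210, A = 1 680 mm², x = 86 mm, Ī = 8 960 mm⁴.
Top flange (beyond web): 82 × 18, A = 1 476 mm², x = 131 mm, Ī = 827 052 mm⁴.
Bottom flange (beyond web): 82 × 18, A = 1 476 mm², x = 41 mm, Ī = 827 052 mm⁴.
Centroid: x̄ = ΣA·x / ΣA = 86 mm.
Transfer each piece to the vertical centroidal axis using Ī + A·d² with d = x − 86:
  web: d = 0 mm → contributes +8 960 mm⁴
  top flange (beyond web): d = 45 mm → contributes +3 815 952 mm⁴
  bottom flange (beyond web): d = -45 mm → contributes +3 815 952 mm⁴
Total I = 7 640 864 mm⁴.

Iy ≈ 7.64 × 10⁶ mm⁴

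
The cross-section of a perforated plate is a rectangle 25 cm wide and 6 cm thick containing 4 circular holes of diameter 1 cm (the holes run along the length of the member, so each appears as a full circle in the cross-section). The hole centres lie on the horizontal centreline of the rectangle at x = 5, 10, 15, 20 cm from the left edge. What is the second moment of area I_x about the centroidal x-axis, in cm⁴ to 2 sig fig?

Split into non-overlapping primitives; take the origin at the lower-left of the bounding box.
Plate: 25 × 6, A = 150 cm², y = 3 cm, Ī = 450 cm⁴.
Hole 1 (subtracted): ⌀1, A = 0.7854 cm², y = 3 cm, Ī = 0.04909 cm⁴.
Hole 2 (subtracted): ⌀1, A = 0.7854 cm², y = 3 cm, Ī = 0.04909 cm⁴.
Hole 3 (subtracted): ⌀1, A = 0.7854 cm², y = 3 cm, Ī = 0.04909 cm⁴.
Hole 4 (subtracted): ⌀1, A = 0.7854 cm², y = 3 cm, Ī = 0.04909 cm⁴.
By symmetry the centroid is at mid-height, ȳ = 3 cm.
All pieces are centred on the centroidal x-axis, so I = ΣĪ (holes subtracted) = 449.8 cm⁴.

I_x ≈ 450 cm⁴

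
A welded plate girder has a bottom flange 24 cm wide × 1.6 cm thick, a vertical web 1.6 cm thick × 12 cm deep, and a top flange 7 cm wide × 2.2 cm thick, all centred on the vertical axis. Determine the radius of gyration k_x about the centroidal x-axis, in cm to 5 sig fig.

Treat the section as a set of non-overlapping primitives; coordinates are from the bounding-box lower-left.
Bottom plate: 24 × 1.6, A = 38.4 cm², y = 0.8 cm, Ī = 8.192 cm⁴.
Web plate: 1.6 × 12, A = 19.2 cm², y = 7.6 cm, Ī = 230.4 cm⁴.
Top plate: 7 × 2.2, A = 15.4 cm², y = 14.7 cm, Ī = 6.211333 cm⁴.
Centroid: ȳ = ΣA·y / ΣA = 5.520822 cm.
Transfer each piece to the centroidal x-axis using Ī + A·d² with d = y − 5.520822:
  bottom plate: d = -4.720822 cm → contributes +863.9805 cm⁴
  web plate: d = 2.079178 cm → contributes +313.4012 cm⁴
  top plate: d = 9.179178 cm → contributes +1303.774 cm⁴
Total I = 2481.156 cm⁴.
Radius of gyration: k = √(I/A) = √(2481.156 / 73) = 5.82996 cm.

k_x ≈ 5.8300 cm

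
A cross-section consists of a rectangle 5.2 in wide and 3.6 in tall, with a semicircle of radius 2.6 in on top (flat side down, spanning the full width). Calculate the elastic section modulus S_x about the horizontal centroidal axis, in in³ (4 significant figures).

S_x ≈ 24.59 in³

Split into non-overlapping primitives; take the origin at the lower-left of the bounding box.
Rectangular body: 5.2 × 3.6, A = 18.72 in², y = 1.8 in, Ī = 20.2176 in⁴.
Semicircular cap: semicircle r = 2.6, A = 10.6186 in², y = 4.70347 in, Ī = 5.01563 in⁴.
Centroid: ȳ = ΣA·y / ΣA = 2.85086 in.
Transfer each piece to the horizontal centroidal axis using Ī + A·d² with d = y − 2.85086:
  rectangular body: d = -1.05086 in → contributes +40.8903 in⁴
  semicircular cap: d = 1.85261 in → contributes +41.4605 in⁴
Total I = 82.3507 in⁴.
Extreme fibre distance c = 3.34914 in; S = I/c = 24.5886 in³.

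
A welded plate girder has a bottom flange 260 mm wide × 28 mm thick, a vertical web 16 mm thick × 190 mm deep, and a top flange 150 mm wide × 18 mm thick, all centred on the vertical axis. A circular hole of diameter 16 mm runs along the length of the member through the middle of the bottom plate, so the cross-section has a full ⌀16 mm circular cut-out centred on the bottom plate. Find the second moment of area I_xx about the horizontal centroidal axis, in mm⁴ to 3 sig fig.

Decompose the section into non-overlapping parts with the origin at the bottom-left of its bounding rectangle.
Bottom plate: 260 × 28, A = 7 280 mm², y = 14 mm, Ī = 475 627 mm⁴.
Web plate: 16 × 190, A = 3 040 mm², y = 123 mm, Ī = 9 145 333 mm⁴.
Top plate: 150 × 18, A = 2 700 mm², y = 227 mm, Ī = 72 900 mm⁴.
Hole (subtracted): ⌀16, A = 201.06 mm², y = 14 mm, Ī = 3 217 mm⁴.
Centroid: ȳ = ΣA·y / ΣA = 84.713 mm.
Transfer each piece to the horizontal centroidal axis using Ī + A·d² with d = y − 84.713:
  bottom plate: d = -70.713 mm → contributes +36 877 570 mm⁴
  web plate: d = 38.287 mm → contributes +13 601 753 mm⁴
  top plate: d = 142.29 mm → contributes +54 736 328 mm⁴
  hole: d = -70.713 mm → contributes −1 008 580 mm⁴
Total I = 104 207 071 mm⁴.

I_xx ≈ 1.04 × 10⁸ mm⁴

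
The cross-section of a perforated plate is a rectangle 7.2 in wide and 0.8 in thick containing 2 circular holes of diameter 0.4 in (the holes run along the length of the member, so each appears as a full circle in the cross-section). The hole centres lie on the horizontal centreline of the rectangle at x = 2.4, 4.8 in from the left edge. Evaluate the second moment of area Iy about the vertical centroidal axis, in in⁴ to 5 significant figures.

Iy ≈ 24.519 in⁴

Treat the section as a set of non-overlapping primitives; coordinates are from the bounding-box lower-left.
Plate: 7.2 × 0.8, A = 5.76 in², x = 3.6 in, Ī = 24.8832 in⁴.
Hole 1 (subtracted): ⌀0.4, A = 0.1256637 in², x = 2.4 in, Ī = 0.001256637 in⁴.
Hole 2 (subtracted): ⌀0.4, A = 0.1256637 in², x = 4.8 in, Ī = 0.001256637 in⁴.
By symmetry the centroid is at mid-width, x̄ = 3.6 in.
Transfer each piece to the vertical centroidal axis using Ī + A·d² with d = x − 3.6:
  plate: d = 0 in → contributes +24.8832 in⁴
  hole 1: d = -1.2 in → contributes −0.1822124 in⁴
  hole 2: d = 1.2 in → contributes −0.1822124 in⁴
Total I = 24.51878 in⁴.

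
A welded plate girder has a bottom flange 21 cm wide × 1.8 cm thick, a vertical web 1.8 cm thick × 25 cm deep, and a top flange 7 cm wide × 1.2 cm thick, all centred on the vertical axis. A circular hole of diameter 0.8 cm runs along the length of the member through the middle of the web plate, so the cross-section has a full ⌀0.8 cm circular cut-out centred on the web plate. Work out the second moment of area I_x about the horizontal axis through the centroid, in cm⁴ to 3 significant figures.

I_x ≈ 8850 cm⁴

Decompose the section into non-overlapping parts with the origin at the bottom-left of its bounding rectangle.
Bottom plate: 21 × 1.8, A = 37.8 cm², y = 0.9 cm, Ī = 10.206 cm⁴.
Web plate: 1.8 × 25, A = 45 cm², y = 14.3 cm, Ī = 2343.8 cm⁴.
Top plate: 7 × 1.2, A = 8.4 cm², y = 27.4 cm, Ī = 1.008 cm⁴.
Hole (subtracted): ⌀0.8, A = 0.50265 cm², y = 14.3 cm, Ī = 0.020106 cm⁴.
Centroid: ȳ = ΣA·y / ΣA = 9.9285 cm.
Transfer each piece to the horizontal axis through the centroid using Ī + A·d² with d = y − 9.9285:
  bottom plate: d = -9.0285 cm → contributes +3091.5 cm⁴
  web plate: d = 4.3715 cm → contributes +3203.7 cm⁴
  top plate: d = 17.471 cm → contributes +2565.1 cm⁴
  hole: d = 4.3715 cm → contributes −9.6257 cm⁴
Total I = 8850.6 cm⁴.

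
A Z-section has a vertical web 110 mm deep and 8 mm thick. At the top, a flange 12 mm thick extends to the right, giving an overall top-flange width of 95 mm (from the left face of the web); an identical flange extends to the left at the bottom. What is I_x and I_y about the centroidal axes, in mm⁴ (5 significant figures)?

I_x ≈ 5.9257 × 10⁶ mm⁴, I_y ≈ 6.0327 × 10⁶ mm⁴

Decompose the section into non-overlapping parts with the origin at the bottom-left of its bounding rectangle.
Web: 8 × 110, A = 880 mm², y = 55 mm, Ī = 887333.3 mm⁴.
Top flange (beyond web): 87 × 12, A = 1 044 mm², y = 104 mm, Ī = 12 528 mm⁴.
Bottom flange (beyond web): 87 × 12, A = 1 044 mm², y = 6 mm, Ī = 12 528 mm⁴.
Centroid: ȳ = ΣA·y / ΣA = 55 mm.
Transfer each piece to the centroidal x-axis using Ī + A·d² with d = y − 55:
  web: d = 0 mm → contributes +887333.3 mm⁴
  top flange (beyond web): d = 49 mm → contributes +2 519 172 mm⁴
  bottom flange (beyond web): d = -49 mm → contributes +2 519 172 mm⁴
Total I = 5 925 677 mm⁴.
For the y-axis: x̄ = 91 mm.
Repeating about the centroidal y-axis gives I_y = 6 032 749 mm⁴.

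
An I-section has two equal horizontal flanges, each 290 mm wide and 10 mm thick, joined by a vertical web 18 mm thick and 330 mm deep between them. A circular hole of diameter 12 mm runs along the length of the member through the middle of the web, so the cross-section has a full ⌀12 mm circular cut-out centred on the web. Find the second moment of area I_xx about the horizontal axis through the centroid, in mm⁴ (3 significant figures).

I_xx ≈ 2.22 × 10⁸ mm⁴

Decompose the section into non-overlapping parts with the origin at the bottom-left of its bounding rectangle.
Bottom flange: 290 × 10, A = 2 900 mm², y = 5 mm, Ī = 24 167 mm⁴.
Web: 18 × 330, A = 5 940 mm², y = 175 mm, Ī = 53 905 500 mm⁴.
Top flange: 290 × 10, A = 2 900 mm², y = 345 mm, Ī = 24 167 mm⁴.
Hole (subtracted): ⌀12, A = 113.1 mm², y = 175 mm, Ī = 1017.9 mm⁴.
By symmetry the centroid is at mid-height, ȳ = 175 mm.
Transfer each piece to the horizontal axis through the centroid using Ī + A·d² with d = y − 175:
  bottom flange: d = -170 mm → contributes +83 834 167 mm⁴
  web: d = 0 mm → contributes +53 905 500 mm⁴
  top flange: d = 170 mm → contributes +83 834 167 mm⁴
  hole: d = 0 mm → contributes −1017.9 mm⁴
Total I = 221 572 815 mm⁴.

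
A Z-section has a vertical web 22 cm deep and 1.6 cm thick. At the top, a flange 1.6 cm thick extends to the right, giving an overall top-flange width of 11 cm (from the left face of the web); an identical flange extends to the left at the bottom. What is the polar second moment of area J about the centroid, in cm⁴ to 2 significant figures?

J ≈ 5700 cm⁴

Treat the section as a set of non-overlapping primitives; coordinates are from the bounding-box lower-left.
Web: 1.6 × 22, A = 35.2 cm², y = 11 cm, Ī = 1 420 cm⁴.
Top flange (beyond web): 9.4 × 1.6, A = 15.04 cm², y = 21.2 cm, Ī = 3.209 cm⁴.
Bottom flange (beyond web): 9.4 × 1.6, A = 15.04 cm², y = 0.8 cm, Ī = 3.209 cm⁴.
Centroid: ȳ = ΣA·y / ΣA = 11 cm.
Transfer each piece to the centroidal x-axis using Ī + A·d² with d = y − 11:
  web: d = 0 cm → contributes +1 420 cm⁴
  top flange (beyond web): d = 10.2 cm → contributes +1 568 cm⁴
  bottom flange (beyond web): d = -10.2 cm → contributes +1 568 cm⁴
Total I = 4 556 cm⁴.
For the y-axis: x̄ = 10.2 cm.
Repeating about the centroidal y-axis gives I_y = 1 139 cm⁴.
Polar second moment: J = I_x + I_y = 5 695 cm⁴.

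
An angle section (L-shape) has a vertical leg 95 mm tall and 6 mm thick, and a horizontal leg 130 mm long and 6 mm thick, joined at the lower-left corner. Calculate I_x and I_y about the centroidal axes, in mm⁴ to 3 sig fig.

Treat the section as a set of non-overlapping primitives; coordinates are from the bounding-box lower-left.
Vertical leg: 6 × 95, A = 570 mm², y = 47.5 mm, Ī = 428 688 mm⁴.
Horizontal leg (remainder): 124 × 6, A = 744 mm², y = 3 mm, Ī = 2 232 mm⁴.
Centroid: ȳ = ΣA·y / ΣA = 22.304 mm.
Transfer each piece to the centroidal x-axis using Ī + A·d² with d = y − 22.304:
  vertical leg: d = 25.196 mm → contributes +790 555 mm⁴
  horizontal leg (remainder): d = -19.304 mm → contributes +279 469 mm⁴
Total I = 1 070 025 mm⁴.
For the y-axis: x̄ = 39.804 mm.
Repeating about the centroidal y-axis gives I_y = 2 318 597 mm⁴.

I_x ≈ 1.07 × 10⁶ mm⁴, I_y ≈ 2.32 × 10⁶ mm⁴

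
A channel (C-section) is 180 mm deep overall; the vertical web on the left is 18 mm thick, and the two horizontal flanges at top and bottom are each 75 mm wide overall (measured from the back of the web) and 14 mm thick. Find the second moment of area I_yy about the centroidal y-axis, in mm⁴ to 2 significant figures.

I_yy ≈ 2.0 × 10⁶ mm⁴

Treat the section as a set of non-overlapping primitives; coordinates are from the bounding-box lower-left.
Web: 18 × 180, A = 3 240 mm², x = 9 mm, Ī = 87 480 mm⁴.
Top flange (beyond web): 57 × 14, A = 798 mm², x = 46.5 mm, Ī = 216 059 mm⁴.
Bottom flange (beyond web): 57 × 14, A = 798 mm², x = 46.5 mm, Ī = 216 059 mm⁴.
Centroid: x̄ = ΣA·x / ΣA = 21.38 mm.
Transfer each piece to the centroidal y-axis using Ī + A·d² with d = x − 21.38:
  web: d = -12.38 mm → contributes +583 730 mm⁴
  top flange (beyond web): d = 25.12 mm → contributes +719 771 mm⁴
  bottom flange (beyond web): d = 25.12 mm → contributes +719 771 mm⁴
Total I = 2 023 273 mm⁴.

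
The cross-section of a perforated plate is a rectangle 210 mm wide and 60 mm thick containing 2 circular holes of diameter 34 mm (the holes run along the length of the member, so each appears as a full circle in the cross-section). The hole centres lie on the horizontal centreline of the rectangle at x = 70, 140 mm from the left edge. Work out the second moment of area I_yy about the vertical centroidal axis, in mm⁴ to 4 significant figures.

Treat the section as a set of non-overlapping primitives; coordinates are from the bounding-box lower-left.
Plate: 210 × 60, A = 12 600 mm², x = 105 mm, Ī = 46 305 000 mm⁴.
Hole 1 (subtracted): ⌀34, A = 907.92 mm², x = 70 mm, Ī = 65597.2 mm⁴.
Hole 2 (subtracted): ⌀34, A = 907.92 mm², x = 140 mm, Ī = 65597.2 mm⁴.
By symmetry the centroid is at mid-width, x̄ = 105 mm.
Transfer each piece to the vertical centroidal axis using Ī + A·d² with d = x − 105:
  plate: d = 0 mm → contributes +46 305 000 mm⁴
  hole 1: d = -35 mm → contributes −1 177 800 mm⁴
  hole 2: d = 35 mm → contributes −1 177 800 mm⁴
Total I = 43 949 401 mm⁴.

I_yy ≈ 4.395 × 10⁷ mm⁴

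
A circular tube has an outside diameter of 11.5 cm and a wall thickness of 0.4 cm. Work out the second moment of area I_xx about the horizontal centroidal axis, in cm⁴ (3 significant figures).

Decompose the section into non-overlapping parts with the origin at the bottom-left of its bounding rectangle.
Outer circle: ⌀11.5, A = 103.87 cm², y = 5.75 cm, Ī = 858.54 cm⁴.
Bore (subtracted): ⌀10.7, A = 89.92 cm², y = 5.75 cm, Ī = 643.44 cm⁴.
By symmetry the centroid is at mid-height, ȳ = 5.75 cm.
All pieces are centred on the horizontal centroidal axis, so I = ΣĪ (holes subtracted) = 215.11 cm⁴.

I_xx ≈ 215 cm⁴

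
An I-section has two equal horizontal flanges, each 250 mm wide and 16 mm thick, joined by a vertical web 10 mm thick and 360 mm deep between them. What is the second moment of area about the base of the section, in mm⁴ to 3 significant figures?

Break the section into simple shapes (no overlaps), measuring from the bottom-left corner of the bounding box.
Bottom flange: 250 × 16, A = 4 000 mm², y = 8 mm, Ī = 85 333 mm⁴.
Web: 10 × 360, A = 3 600 mm², y = 196 mm, Ī = 38 880 000 mm⁴.
Top flange: 250 × 16, A = 4 000 mm², y = 384 mm, Ī = 85 333 mm⁴.
Transfer each piece to a horizontal axis along the bottom face using Ī + A·d² with d = y − 0:
  bottom flange: d = 8 mm → contributes +341 333 mm⁴
  web: d = 196 mm → contributes +177 177 600 mm⁴
  top flange: d = 384 mm → contributes +589 909 333 mm⁴
Total I = 767 428 267 mm⁴.

I_base ≈ 7.67 × 10⁸ mm⁴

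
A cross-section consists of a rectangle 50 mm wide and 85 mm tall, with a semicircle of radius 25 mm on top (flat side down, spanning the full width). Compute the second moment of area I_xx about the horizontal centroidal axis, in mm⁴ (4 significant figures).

I_xx ≈ 4.851 × 10⁶ mm⁴

Treat the section as a set of non-overlapping primitives; coordinates are from the bounding-box lower-left.
Rectangular body: 50 × 85, A = 4 250 mm², y = 42.5 mm, Ī = 2 558 854 mm⁴.
Semicircular cap: semicircle r = 25, A = 981.748 mm², y = 95.6103 mm, Ī = 42873.8 mm⁴.
Centroid: ȳ = ΣA·y / ΣA = 52.4663 mm.
Transfer each piece to the horizontal centroidal axis using Ī + A·d² with d = y − 52.4663:
  rectangular body: d = -9.96626 mm → contributes +2 980 991 mm⁴
  semicircular cap: d = 43.1441 mm → contributes +1 870 310 mm⁴
Total I = 4 851 301 mm⁴.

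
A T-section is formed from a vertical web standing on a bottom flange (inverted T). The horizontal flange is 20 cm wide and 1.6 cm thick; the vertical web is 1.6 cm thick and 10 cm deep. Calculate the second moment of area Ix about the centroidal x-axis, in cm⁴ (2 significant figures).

Ix ≈ 500 cm⁴

Break the section into simple shapes (no overlaps), measuring from the bottom-left corner of the bounding box.
Flange: 20 × 1.6, A = 32 cm², y = 0.8 cm, Ī = 6.827 cm⁴.
Web: 1.6 × 10, A = 16 cm², y = 6.6 cm, Ī = 133.3 cm⁴.
Centroid: ȳ = ΣA·y / ΣA = 2.733 cm.
Transfer each piece to the centroidal x-axis using Ī + A·d² with d = y − 2.733:
  flange: d = -1.933 cm → contributes +126.4 cm⁴
  web: d = 3.867 cm → contributes +372.6 cm⁴
Total I = 499 cm⁴.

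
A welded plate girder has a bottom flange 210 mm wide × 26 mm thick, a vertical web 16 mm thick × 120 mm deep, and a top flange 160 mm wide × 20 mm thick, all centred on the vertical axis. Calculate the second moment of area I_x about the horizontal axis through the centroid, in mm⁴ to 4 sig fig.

I_x ≈ 4.461 × 10⁷ mm⁴

Split into non-overlapping primitives; take the origin at the lower-left of the bounding box.
Bottom plate: 210 × 26, A = 5 460 mm², y = 13 mm, Ī = 307 580 mm⁴.
Web plate: 16 × 120, A = 1 920 mm², y = 86 mm, Ī = 2 304 000 mm⁴.
Top plate: 160 × 20, A = 3 200 mm², y = 156 mm, Ī = 106 667 mm⁴.
Centroid: ȳ = ΣA·y / ΣA = 69.4991 mm.
Transfer each piece to the horizontal axis through the centroid using Ī + A·d² with d = y − 69.4991:
  bottom plate: d = -56.4991 mm → contributes +17 736 682 mm⁴
  web plate: d = 16.5009 mm → contributes +2 826 780 mm⁴
  top plate: d = 86.5009 mm → contributes +24 050 390 mm⁴
Total I = 44 613 852 mm⁴.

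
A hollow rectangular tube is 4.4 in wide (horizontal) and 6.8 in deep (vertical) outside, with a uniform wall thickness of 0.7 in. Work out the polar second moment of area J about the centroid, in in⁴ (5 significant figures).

J ≈ 112.05 in⁴

Split into non-overlapping primitives; take the origin at the lower-left of the bounding box.
Outer rectangle: 4.4 × 6.8, A = 29.92 in², y = 3.4 in, Ī = 115.2917 in⁴.
Inner void (subtracted): 3 × 5.4, A = 16.2 in², y = 3.4 in, Ī = 39.366 in⁴.
By symmetry the centroid is at mid-height, ȳ = 3.4 in.
All pieces are centred on the centroidal x-axis, so I = ΣĪ (holes subtracted) = 75.92573 in⁴.
Repeating about the centroidal y-axis gives I_y = 36.12093 in⁴.
Polar second moment: J = I_x + I_y = 112.0467 in⁴.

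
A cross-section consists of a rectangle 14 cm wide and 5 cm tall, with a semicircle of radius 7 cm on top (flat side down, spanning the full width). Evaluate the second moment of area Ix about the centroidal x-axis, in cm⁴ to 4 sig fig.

Treat the section as a set of non-overlapping primitives; coordinates are from the bounding-box lower-left.
Rectangular body: 14 × 5, A = 70 cm², y = 2.5 cm, Ī = 145.833 cm⁴.
Semicircular cap: semicircle r = 7, A = 76.969 cm², y = 7.97089 cm, Ī = 263.526 cm⁴.
Centroid: ȳ = ΣA·y / ΣA = 5.36516 cm.
Transfer each piece to the centroidal x-axis using Ī + A·d² with d = y − 5.36516:
  rectangular body: d = -2.86516 cm → contributes +720.472 cm⁴
  semicircular cap: d = 2.60574 cm → contributes +786.135 cm⁴
Total I = 1506.61 cm⁴.

Ix ≈ 1507 cm⁴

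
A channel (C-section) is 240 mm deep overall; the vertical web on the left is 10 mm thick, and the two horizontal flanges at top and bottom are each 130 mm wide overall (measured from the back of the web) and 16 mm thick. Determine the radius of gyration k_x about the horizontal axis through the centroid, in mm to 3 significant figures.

k_x ≈ 97.9 mm

Break the section into simple shapes (no overlaps), measuring from the bottom-left corner of the bounding box.
Web: 10 × 240, A = 2 400 mm², y = 120 mm, Ī = 11 520 000 mm⁴.
Top flange (beyond web): 120 × 16, A = 1 920 mm², y = 232 mm, Ī = 40 960 mm⁴.
Bottom flange (beyond web): 120 × 16, A = 1 920 mm², y = 8 mm, Ī = 40 960 mm⁴.
By symmetry the centroid is at mid-height, ȳ = 120 mm.
Transfer each piece to the horizontal axis through the centroid using Ī + A·d² with d = y − 120:
  web: d = 0 mm → contributes +11 520 000 mm⁴
  top flange (beyond web): d = 112 mm → contributes +24 125 440 mm⁴
  bottom flange (beyond web): d = -112 mm → contributes +24 125 440 mm⁴
Total I = 59 770 880 mm⁴.
Radius of gyration: k = √(I/A) = √(59 770 880 / 6 240) = 97.871 mm.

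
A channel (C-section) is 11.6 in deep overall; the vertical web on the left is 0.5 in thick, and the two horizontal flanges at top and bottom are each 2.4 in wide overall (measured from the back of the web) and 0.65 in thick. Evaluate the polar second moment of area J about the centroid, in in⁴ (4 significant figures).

J ≈ 142.5 in⁴

Decompose the section into non-overlapping parts with the origin at the bottom-left of its bounding rectangle.
Web: 0.5 × 11.6, A = 5.8 in², y = 5.8 in, Ī = 65.0373 in⁴.
Top flange (beyond web): 1.9 × 0.65, A = 1.235 in², y = 11.275 in, Ī = 0.0434823 in⁴.
Bottom flange (beyond web): 1.9 × 0.65, A = 1.235 in², y = 0.325 in, Ī = 0.0434823 in⁴.
By symmetry the centroid is at mid-height, ȳ = 5.8 in.
Transfer each piece to the centroidal x-axis using Ī + A·d² with d = y − 5.8:
  web: d = 0 in → contributes +65.0373 in⁴
  top flange (beyond web): d = 5.475 in → contributes +37.0634 in⁴
  bottom flange (beyond web): d = -5.475 in → contributes +37.0634 in⁴
Total I = 139.164 in⁴.
For the y-axis: x̄ = 0.608404 in.
Repeating about the centroidal y-axis gives I_y = 3.35838 in⁴.
Polar second moment: J = I_x + I_y = 142.522 in⁴.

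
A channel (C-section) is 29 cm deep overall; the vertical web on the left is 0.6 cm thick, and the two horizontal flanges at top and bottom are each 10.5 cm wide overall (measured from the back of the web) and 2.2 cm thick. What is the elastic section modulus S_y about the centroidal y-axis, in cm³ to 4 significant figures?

Treat the section as a set of non-overlapping primitives; coordinates are from the bounding-box lower-left.
Web: 0.6 × 29, A = 17.4 cm², x = 0.3 cm, Ī = 0.522 cm⁴.
Top flange (beyond web): 9.9 × 2.2, A = 21.78 cm², x = 5.55 cm, Ī = 177.888 cm⁴.
Bottom flange (beyond web): 9.9 × 2.2, A = 21.78 cm², x = 5.55 cm, Ī = 177.888 cm⁴.
Centroid: x̄ = ΣA·x / ΣA = 4.05148 cm.
Transfer each piece to the centroidal y-axis using Ī + A·d² with d = x − 4.05148:
  web: d = -3.75148 cm → contributes +245.402 cm⁴
  top flange (beyond web): d = 1.49852 cm → contributes +226.797 cm⁴
  bottom flange (beyond web): d = 1.49852 cm → contributes +226.797 cm⁴
Total I = 698.996 cm⁴.
Extreme fibre distance c = 6.44852 cm; S = I/c = 108.396 cm³.

S_y ≈ 108.4 cm³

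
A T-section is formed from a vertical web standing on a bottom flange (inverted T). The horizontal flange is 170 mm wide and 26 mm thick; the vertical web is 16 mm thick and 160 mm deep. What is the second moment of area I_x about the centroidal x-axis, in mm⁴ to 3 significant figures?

Split into non-overlapping primitives; take the origin at the lower-left of the bounding box.
Flange: 170 × 26, A = 4 420 mm², y = 13 mm, Ī = 248 993 mm⁴.
Web: 16 × 160, A = 2 560 mm², y = 106 mm, Ī = 5 461 333 mm⁴.
Centroid: ȳ = ΣA·y / ΣA = 47.109 mm.
Transfer each piece to the centroidal x-axis using Ī + A·d² with d = y − 47.109:
  flange: d = -34.109 mm → contributes +5 391 291 mm⁴
  web: d = 58.891 mm → contributes +14 339 832 mm⁴
Total I = 19 731 124 mm⁴.

I_x ≈ 1.97 × 10⁷ mm⁴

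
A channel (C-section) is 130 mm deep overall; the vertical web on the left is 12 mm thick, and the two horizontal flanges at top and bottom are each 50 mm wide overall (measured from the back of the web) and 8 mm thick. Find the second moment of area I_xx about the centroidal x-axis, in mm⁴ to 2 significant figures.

Decompose the section into non-overlapping parts with the origin at the bottom-left of its bounding rectangle.
Web: 12 × 130, A = 1 560 mm², y = 65 mm, Ī = 2 197 000 mm⁴.
Top flange (beyond web): 38 × 8, A = 304 mm², y = 126 mm, Ī = 1 621 mm⁴.
Bottom flange (beyond web): 38 × 8, A = 304 mm², y = 4 mm, Ī = 1 621 mm⁴.
By symmetry the centroid is at mid-height, ȳ = 65 mm.
Transfer each piece to the centroidal x-axis using Ī + A·d² with d = y − 65:
  web: d = 0 mm → contributes +2 197 000 mm⁴
  top flange (beyond web): d = 61 mm → contributes +1 132 805 mm⁴
  bottom flange (beyond web): d = -61 mm → contributes +1 132 805 mm⁴
Total I = 4 462 611 mm⁴.

I_xx ≈ 4.5 × 10⁶ mm⁴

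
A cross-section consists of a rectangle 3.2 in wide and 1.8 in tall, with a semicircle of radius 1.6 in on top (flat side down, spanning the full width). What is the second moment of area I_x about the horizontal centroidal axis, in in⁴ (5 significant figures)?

I_x ≈ 8.1790 in⁴

Treat the section as a set of non-overlapping primitives; coordinates are from the bounding-box lower-left.
Rectangular body: 3.2 × 1.8, A = 5.76 in², y = 0.9 in, Ī = 1.5552 in⁴.
Semicircular cap: semicircle r = 1.6, A = 4.021239 in², y = 2.479061 in, Ī = 0.7193032 in⁴.
Centroid: ȳ = ΣA·y / ΣA = 1.54918 in.
Transfer each piece to the horizontal centroidal axis using Ī + A·d² with d = y − 1.54918:
  rectangular body: d = -0.6491797 in → contributes +3.982661 in⁴
  semicircular cap: d = 0.9298814 in → contributes +4.196385 in⁴
Total I = 8.179047 in⁴.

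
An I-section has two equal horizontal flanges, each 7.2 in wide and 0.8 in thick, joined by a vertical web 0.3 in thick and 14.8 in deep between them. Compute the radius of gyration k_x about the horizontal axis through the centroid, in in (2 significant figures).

Split into non-overlapping primitives; take the origin at the lower-left of the bounding box.
Bottom flange: 7.2 × 0.8, A = 5.76 in², y = 0.4 in, Ī = 0.3072 in⁴.
Web: 0.3 × 14.8, A = 4.44 in², y = 8.2 in, Ī = 81.04 in⁴.
Top flange: 7.2 × 0.8, A = 5.76 in², y = 16 in, Ī = 0.3072 in⁴.
By symmetry the centroid is at mid-height, ȳ = 8.2 in.
Transfer each piece to the horizontal axis through the centroid using Ī + A·d² with d = y − 8.2:
  bottom flange: d = -7.8 in → contributes +350.7 in⁴
  web: d = 0 in → contributes +81.04 in⁴
  top flange: d = 7.8 in → contributes +350.7 in⁴
Total I = 782.5 in⁴.
Radius of gyration: k = √(I/A) = √(782.5 / 15.96) = 7.002 in.

k_x ≈ 7.0 in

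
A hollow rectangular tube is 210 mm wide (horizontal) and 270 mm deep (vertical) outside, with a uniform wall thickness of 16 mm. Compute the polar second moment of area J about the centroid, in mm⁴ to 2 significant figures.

Treat the section as a set of non-overlapping primitives; coordinates are from the bounding-box lower-left.
Outer rectangle: 210 × 270, A = 56 700 mm², y = 135 mm, Ī = 344 452 500 mm⁴.
Inner void (subtracted): 178 × 238, A = 42 364 mm², y = 135 mm, Ī = 199 972 201 mm⁴.
By symmetry the centroid is at mid-height, ȳ = 135 mm.
All pieces are centred on the centroidal x-axis, so I = ΣĪ (holes subtracted) = 144 480 299 mm⁴.
Repeating about the centroidal y-axis gives I_y = 96 517 419 mm⁴.
Polar second moment: J = I_x + I_y = 240 997 717 mm⁴.

J ≈ 2.4 × 10⁸ mm⁴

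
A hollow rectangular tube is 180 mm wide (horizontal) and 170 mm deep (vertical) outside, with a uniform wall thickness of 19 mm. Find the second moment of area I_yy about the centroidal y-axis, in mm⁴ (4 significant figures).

I_yy ≈ 5.112 × 10⁷ mm⁴

Decompose the section into non-overlapping parts with the origin at the bottom-left of its bounding rectangle.
Outer rectangle: 180 × 170, A = 30 600 mm², x = 90 mm, Ī = 82 620 000 mm⁴.
Inner void (subtracted): 142 × 132, A = 18 744 mm², x = 90 mm, Ī = 31 496 168 mm⁴.
By symmetry the centroid is at mid-width, x̄ = 90 mm.
All pieces are centred on the centroidal y-axis, so I = ΣĪ (holes subtracted) = 51 123 832 mm⁴.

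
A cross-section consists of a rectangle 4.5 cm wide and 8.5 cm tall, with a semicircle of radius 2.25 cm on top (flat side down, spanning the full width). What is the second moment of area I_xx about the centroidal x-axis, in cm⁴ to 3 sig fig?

I_xx ≈ 411 cm⁴

Break the section into simple shapes (no overlaps), measuring from the bottom-left corner of the bounding box.
Rectangular body: 4.5 × 8.5, A = 38.25 cm², y = 4.25 cm, Ī = 230.3 cm⁴.
Semicircular cap: semicircle r = 2.25, A = 7.9522 cm², y = 9.4549 cm, Ī = 2.813 cm⁴.
Centroid: ȳ = ΣA·y / ΣA = 5.1459 cm.
Transfer each piece to the centroidal x-axis using Ī + A·d² with d = y − 5.1459:
  rectangular body: d = -0.89585 cm → contributes +260.99 cm⁴
  semicircular cap: d = 4.3091 cm → contributes +150.47 cm⁴
Total I = 411.46 cm⁴.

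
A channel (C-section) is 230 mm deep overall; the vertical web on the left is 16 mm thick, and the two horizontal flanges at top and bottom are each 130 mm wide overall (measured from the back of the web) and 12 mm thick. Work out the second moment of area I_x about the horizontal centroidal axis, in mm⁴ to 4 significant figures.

I_x ≈ 4.876 × 10⁷ mm⁴

Break the section into simple shapes (no overlaps), measuring from the bottom-left corner of the bounding box.
Web: 16 × 230, A = 3 680 mm², y = 115 mm, Ī = 16 222 667 mm⁴.
Top flange (beyond web): 114 × 12, A = 1 368 mm², y = 224 mm, Ī = 16 416 mm⁴.
Bottom flange (beyond web): 114 × 12, A = 1 368 mm², y = 6 mm, Ī = 16 416 mm⁴.
By symmetry the centroid is at mid-height, ȳ = 115 mm.
Transfer each piece to the horizontal centroidal axis using Ī + A·d² with d = y − 115:
  web: d = 0 mm → contributes +16 222 667 mm⁴
  top flange (beyond web): d = 109 mm → contributes +16 269 624 mm⁴
  bottom flange (beyond web): d = -109 mm → contributes +16 269 624 mm⁴
Total I = 48 761 915 mm⁴.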